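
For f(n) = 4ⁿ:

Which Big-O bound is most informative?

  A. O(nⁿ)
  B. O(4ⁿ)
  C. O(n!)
B

f(n) = 4ⁿ is O(4ⁿ).
All listed options are valid Big-O bounds (upper bounds),
but O(4ⁿ) is the tightest (smallest valid bound).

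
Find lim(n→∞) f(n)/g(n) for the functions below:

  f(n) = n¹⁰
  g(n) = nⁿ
0

Since n¹⁰ (O(n¹⁰)) grows slower than nⁿ (O(nⁿ)),
the ratio f(n)/g(n) → 0 as n → ∞.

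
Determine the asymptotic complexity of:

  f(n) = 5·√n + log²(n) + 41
O(√n)

The dominant term in 5·√n + log²(n) + 41 is 5·√n, which is Θ(√n).
Lower-order terms (log²(n), 41) are asymptotically negligible.
Constants are absorbed, so the tightest bound is O(√n).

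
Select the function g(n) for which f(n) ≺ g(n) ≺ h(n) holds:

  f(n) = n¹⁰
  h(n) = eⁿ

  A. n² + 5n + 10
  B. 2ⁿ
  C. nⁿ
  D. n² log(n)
B

We need g(n) with n¹⁰ = o(g(n)) and g(n) = o(eⁿ), i.e. O(n¹⁰) ≺ g ≺ O(eⁿ).
Check each option:
  A. n² + 5n + 10 — O(n²) does not grow strictly faster than f(n)
  B. 2ⁿ — O(2ⁿ) is strictly between O(n¹⁰) and O(eⁿ) ✓
  C. nⁿ — O(nⁿ) does not grow strictly slower than h(n)
  D. n² log(n) — O(n² log n) does not grow strictly faster than f(n)

Only option B (2ⁿ) lies strictly between.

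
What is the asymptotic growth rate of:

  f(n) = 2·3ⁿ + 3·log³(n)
Θ(3ⁿ)

Order the terms by growth rate: 3·log³(n) ≺ 2·3ⁿ.
The fastest-growing term 2·3ⁿ dominates as n → ∞; dropping its constant factor gives Θ(3ⁿ).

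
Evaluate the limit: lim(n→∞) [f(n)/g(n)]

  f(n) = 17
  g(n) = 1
17

Since 17 and 1 have the same growth rate (O(1)),
the ratio converges to a constant: 17.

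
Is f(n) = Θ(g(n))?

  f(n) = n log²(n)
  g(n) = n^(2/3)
False

f(n) = n log²(n) is O(n log² n), and g(n) = n^(2/3) is O(n^(2/3)).
Since they have different growth rates, f(n) = Θ(g(n)) is false.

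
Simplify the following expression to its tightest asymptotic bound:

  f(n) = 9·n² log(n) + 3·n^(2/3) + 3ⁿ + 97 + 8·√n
Θ(3ⁿ)

Order the terms by growth rate: 97 ≺ 8·√n ≺ 3·n^(2/3) ≺ 9·n² log(n) ≺ 3ⁿ.
The fastest-growing term 3ⁿ dominates as n → ∞; dropping its constant factor gives Θ(3ⁿ).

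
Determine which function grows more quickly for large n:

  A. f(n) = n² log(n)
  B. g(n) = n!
B

f(n) = n² log(n) is O(n² log n), while g(n) = n! is O(n!).
Since O(n!) grows faster than O(n² log n), g(n) dominates.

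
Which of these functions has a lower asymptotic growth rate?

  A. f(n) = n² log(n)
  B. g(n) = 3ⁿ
A

f(n) = n² log(n) is O(n² log n), while g(n) = 3ⁿ is O(3ⁿ).
Since O(n² log n) grows slower than O(3ⁿ), f(n) is dominated.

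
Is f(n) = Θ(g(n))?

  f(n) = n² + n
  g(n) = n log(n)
False

f(n) = n² + n is O(n²), and g(n) = n log(n) is O(n log n).
Since they have different growth rates, f(n) = Θ(g(n)) is false.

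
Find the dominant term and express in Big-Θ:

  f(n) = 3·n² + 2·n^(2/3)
Θ(n²)

Order the terms by growth rate: 2·n^(2/3) ≺ 3·n².
The fastest-growing term 3·n² dominates as n → ∞; dropping its constant factor gives Θ(n²).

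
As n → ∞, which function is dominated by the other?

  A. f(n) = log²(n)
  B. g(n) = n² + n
A

f(n) = log²(n) is O(log² n), while g(n) = n² + n is O(n²).
Since O(log² n) grows slower than O(n²), f(n) is dominated.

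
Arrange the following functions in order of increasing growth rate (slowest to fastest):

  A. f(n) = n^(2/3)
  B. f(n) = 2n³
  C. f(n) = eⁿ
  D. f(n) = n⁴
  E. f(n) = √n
E < A < B < D < C

Comparing growth rates:
E = √n is O(√n)
A = n^(2/3) is O(n^(2/3))
B = 2n³ is O(n³)
D = n⁴ is O(n⁴)
C = eⁿ is O(eⁿ)

Therefore, the order from slowest to fastest is: E < A < B < D < C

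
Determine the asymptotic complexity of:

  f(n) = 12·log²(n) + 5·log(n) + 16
O(log² n)

The dominant term in 12·log²(n) + 5·log(n) + 16 is 12·log²(n), which is Θ(log² n).
Lower-order terms (5·log(n), 16) are asymptotically negligible.
Constants are absorbed, so the tightest bound is O(log² n).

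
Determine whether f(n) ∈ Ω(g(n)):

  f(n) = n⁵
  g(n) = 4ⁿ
False

f(n) = n⁵ is O(n⁵), and g(n) = 4ⁿ is O(4ⁿ).
Since O(n⁵) grows slower than O(4ⁿ), f(n) = Ω(g(n)) is false.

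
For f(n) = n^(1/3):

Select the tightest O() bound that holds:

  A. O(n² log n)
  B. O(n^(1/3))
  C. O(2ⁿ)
B

f(n) = n^(1/3) is O(n^(1/3)).
All listed options are valid Big-O bounds (upper bounds),
but O(n^(1/3)) is the tightest (smallest valid bound).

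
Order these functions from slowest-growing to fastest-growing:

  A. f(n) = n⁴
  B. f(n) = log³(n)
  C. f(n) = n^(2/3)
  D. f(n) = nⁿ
B < C < A < D

Comparing growth rates:
B = log³(n) is O(log³ n)
C = n^(2/3) is O(n^(2/3))
A = n⁴ is O(n⁴)
D = nⁿ is O(nⁿ)

Therefore, the order from slowest to fastest is: B < C < A < D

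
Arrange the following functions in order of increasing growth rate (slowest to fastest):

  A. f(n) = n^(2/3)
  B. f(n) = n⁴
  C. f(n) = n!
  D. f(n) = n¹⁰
A < B < D < C

Comparing growth rates:
A = n^(2/3) is O(n^(2/3))
B = n⁴ is O(n⁴)
D = n¹⁰ is O(n¹⁰)
C = n! is O(n!)

Therefore, the order from slowest to fastest is: A < B < D < C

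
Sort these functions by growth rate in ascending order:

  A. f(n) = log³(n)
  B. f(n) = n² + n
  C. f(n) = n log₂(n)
A < C < B

Comparing growth rates:
A = log³(n) is O(log³ n)
C = n log₂(n) is O(n log n)
B = n² + n is O(n²)

Therefore, the order from slowest to fastest is: A < C < B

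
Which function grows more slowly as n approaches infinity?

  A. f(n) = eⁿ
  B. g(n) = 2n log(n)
B

f(n) = eⁿ is O(eⁿ), while g(n) = 2n log(n) is O(n log n).
Since O(n log n) grows slower than O(eⁿ), g(n) is dominated.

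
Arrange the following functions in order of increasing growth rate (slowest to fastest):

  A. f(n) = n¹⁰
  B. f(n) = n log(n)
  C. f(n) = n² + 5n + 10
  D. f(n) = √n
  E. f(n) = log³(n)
E < D < B < C < A

Comparing growth rates:
E = log³(n) is O(log³ n)
D = √n is O(√n)
B = n log(n) is O(n log n)
C = n² + 5n + 10 is O(n²)
A = n¹⁰ is O(n¹⁰)

Therefore, the order from slowest to fastest is: E < D < B < C < A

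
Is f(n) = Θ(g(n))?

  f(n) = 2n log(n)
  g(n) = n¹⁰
False

f(n) = 2n log(n) is O(n log n), and g(n) = n¹⁰ is O(n¹⁰).
Since they have different growth rates, f(n) = Θ(g(n)) is false.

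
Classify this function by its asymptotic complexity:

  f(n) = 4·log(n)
O(log n)

The dominant term in 4·log(n) is 4·log(n), which is Θ(log n).
Constants are absorbed, so the tightest bound is O(log n).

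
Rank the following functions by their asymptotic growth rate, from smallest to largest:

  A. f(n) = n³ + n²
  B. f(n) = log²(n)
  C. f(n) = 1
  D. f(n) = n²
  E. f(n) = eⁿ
C < B < D < A < E

Comparing growth rates:
C = 1 is O(1)
B = log²(n) is O(log² n)
D = n² is O(n²)
A = n³ + n² is O(n³)
E = eⁿ is O(eⁿ)

Therefore, the order from slowest to fastest is: C < B < D < A < E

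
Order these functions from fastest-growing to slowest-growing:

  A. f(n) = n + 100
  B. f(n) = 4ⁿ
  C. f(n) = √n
B > A > C

Comparing growth rates:
B = 4ⁿ is O(4ⁿ)
A = n + 100 is O(n)
C = √n is O(√n)

Therefore, the order from fastest to slowest is: B > A > C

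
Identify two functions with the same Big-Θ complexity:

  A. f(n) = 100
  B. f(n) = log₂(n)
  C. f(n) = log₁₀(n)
B and C

Examining each function:
  A. 100 is O(1)
  B. log₂(n) is O(log n)
  C. log₁₀(n) is O(log n)

Functions B and C both have the same complexity class.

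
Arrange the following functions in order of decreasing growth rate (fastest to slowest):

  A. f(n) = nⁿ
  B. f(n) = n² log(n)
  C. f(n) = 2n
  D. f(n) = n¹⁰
A > D > B > C

Comparing growth rates:
A = nⁿ is O(nⁿ)
D = n¹⁰ is O(n¹⁰)
B = n² log(n) is O(n² log n)
C = 2n is O(n)

Therefore, the order from fastest to slowest is: A > D > B > C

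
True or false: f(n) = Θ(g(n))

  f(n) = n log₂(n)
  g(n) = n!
False

f(n) = n log₂(n) is O(n log n), and g(n) = n! is O(n!).
Since they have different growth rates, f(n) = Θ(g(n)) is false.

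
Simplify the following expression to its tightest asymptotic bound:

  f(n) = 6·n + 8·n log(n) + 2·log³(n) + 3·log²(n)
Θ(n log n)

Order the terms by growth rate: 3·log²(n) ≺ 2·log³(n) ≺ 6·n ≺ 8·n log(n).
The fastest-growing term 8·n log(n) dominates as n → ∞; dropping its constant factor gives Θ(n log n).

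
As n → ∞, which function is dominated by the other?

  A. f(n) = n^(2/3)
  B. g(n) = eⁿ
A

f(n) = n^(2/3) is O(n^(2/3)), while g(n) = eⁿ is O(eⁿ).
Since O(n^(2/3)) grows slower than O(eⁿ), f(n) is dominated.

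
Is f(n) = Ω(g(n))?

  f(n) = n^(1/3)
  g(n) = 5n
False

f(n) = n^(1/3) is O(n^(1/3)), and g(n) = 5n is O(n).
Since O(n^(1/3)) grows slower than O(n), f(n) = Ω(g(n)) is false.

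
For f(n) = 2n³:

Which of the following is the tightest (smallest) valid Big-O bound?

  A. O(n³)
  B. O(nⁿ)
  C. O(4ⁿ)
A

f(n) = 2n³ is O(n³).
All listed options are valid Big-O bounds (upper bounds),
but O(n³) is the tightest (smallest valid bound).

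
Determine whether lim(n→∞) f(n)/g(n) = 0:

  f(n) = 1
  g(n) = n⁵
True

f(n) = 1 is O(1), and g(n) = n⁵ is O(n⁵).
Since O(1) grows strictly slower than O(n⁵), f(n) = o(g(n)) is true.
This means lim(n→∞) f(n)/g(n) = 0.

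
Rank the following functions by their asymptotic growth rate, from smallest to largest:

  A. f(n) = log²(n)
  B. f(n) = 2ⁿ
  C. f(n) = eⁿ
A < B < C

Comparing growth rates:
A = log²(n) is O(log² n)
B = 2ⁿ is O(2ⁿ)
C = eⁿ is O(eⁿ)

Therefore, the order from slowest to fastest is: A < B < C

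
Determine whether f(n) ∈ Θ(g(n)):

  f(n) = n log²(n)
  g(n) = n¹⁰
False

f(n) = n log²(n) is O(n log² n), and g(n) = n¹⁰ is O(n¹⁰).
Since they have different growth rates, f(n) = Θ(g(n)) is false.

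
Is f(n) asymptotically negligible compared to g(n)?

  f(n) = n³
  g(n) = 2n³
False

f(n) = n³ is O(n³), and g(n) = 2n³ is O(n³).
Since they have the same growth rate, f(n) = o(g(n)) is false.
(f = o(g) requires f to grow strictly slower, not equal.)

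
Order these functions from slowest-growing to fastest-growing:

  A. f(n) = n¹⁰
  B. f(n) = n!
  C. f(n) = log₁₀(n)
C < A < B

Comparing growth rates:
C = log₁₀(n) is O(log n)
A = n¹⁰ is O(n¹⁰)
B = n! is O(n!)

Therefore, the order from slowest to fastest is: C < A < B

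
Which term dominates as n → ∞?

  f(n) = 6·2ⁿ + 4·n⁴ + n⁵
6·2ⁿ

Looking at each term:
  - 6·2ⁿ is O(2ⁿ)
  - 4·n⁴ is O(n⁴)
  - n⁵ is O(n⁵)

The term 6·2ⁿ (O(2ⁿ)) grows fastest and dominates all others.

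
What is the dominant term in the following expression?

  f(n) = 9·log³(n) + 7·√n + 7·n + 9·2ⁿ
9·2ⁿ

Looking at each term:
  - 9·log³(n) is O(log³ n)
  - 7·√n is O(√n)
  - 7·n is O(n)
  - 9·2ⁿ is O(2ⁿ)

The term 9·2ⁿ (O(2ⁿ)) grows fastest and dominates all others.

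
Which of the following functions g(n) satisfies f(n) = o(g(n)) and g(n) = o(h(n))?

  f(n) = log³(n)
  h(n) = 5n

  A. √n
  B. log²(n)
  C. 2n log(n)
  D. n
A

We need g(n) with log³(n) = o(g(n)) and g(n) = o(5n), i.e. O(log³ n) ≺ g ≺ O(n).
Check each option:
  A. √n — O(√n) is strictly between O(log³ n) and O(n) ✓
  B. log²(n) — O(log² n) does not grow strictly faster than f(n)
  C. 2n log(n) — O(n log n) does not grow strictly slower than h(n)
  D. n — O(n) does not grow strictly slower than h(n)

Only option A (√n) lies strictly between.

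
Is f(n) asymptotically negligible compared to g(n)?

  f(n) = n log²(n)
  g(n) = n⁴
True

f(n) = n log²(n) is O(n log² n), and g(n) = n⁴ is O(n⁴).
Since O(n log² n) grows strictly slower than O(n⁴), f(n) = o(g(n)) is true.
This means lim(n→∞) f(n)/g(n) = 0.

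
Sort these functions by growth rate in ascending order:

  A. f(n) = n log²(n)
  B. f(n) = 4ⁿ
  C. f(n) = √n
C < A < B

Comparing growth rates:
C = √n is O(√n)
A = n log²(n) is O(n log² n)
B = 4ⁿ is O(4ⁿ)

Therefore, the order from slowest to fastest is: C < A < B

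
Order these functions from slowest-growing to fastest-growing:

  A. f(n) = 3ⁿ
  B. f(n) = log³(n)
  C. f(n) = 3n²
B < C < A

Comparing growth rates:
B = log³(n) is O(log³ n)
C = 3n² is O(n²)
A = 3ⁿ is O(3ⁿ)

Therefore, the order from slowest to fastest is: B < C < A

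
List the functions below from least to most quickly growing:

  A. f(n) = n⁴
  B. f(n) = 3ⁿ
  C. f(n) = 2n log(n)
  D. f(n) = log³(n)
D < C < A < B

Comparing growth rates:
D = log³(n) is O(log³ n)
C = 2n log(n) is O(n log n)
A = n⁴ is O(n⁴)
B = 3ⁿ is O(3ⁿ)

Therefore, the order from slowest to fastest is: D < C < A < B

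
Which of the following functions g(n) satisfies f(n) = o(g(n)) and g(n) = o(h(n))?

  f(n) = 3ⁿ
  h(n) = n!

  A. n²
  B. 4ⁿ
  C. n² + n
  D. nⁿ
B

We need g(n) with 3ⁿ = o(g(n)) and g(n) = o(n!), i.e. O(3ⁿ) ≺ g ≺ O(n!).
Check each option:
  A. n² — O(n²) does not grow strictly faster than f(n)
  B. 4ⁿ — O(4ⁿ) is strictly between O(3ⁿ) and O(n!) ✓
  C. n² + n — O(n²) does not grow strictly faster than f(n)
  D. nⁿ — O(nⁿ) does not grow strictly slower than h(n)

Only option B (4ⁿ) lies strictly between.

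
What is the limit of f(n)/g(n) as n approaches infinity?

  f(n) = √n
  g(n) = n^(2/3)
0

Since √n (O(√n)) grows slower than n^(2/3) (O(n^(2/3))),
the ratio f(n)/g(n) → 0 as n → ∞.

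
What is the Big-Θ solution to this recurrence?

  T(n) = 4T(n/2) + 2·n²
Θ(n² log n)

Master Theorem: a = 4, b = 2, f(n) = 2·n².
Compute the critical exponent d = log₂(4) = 2.
Compare f(n) = Θ(n²) against n^d:
  k = 2 = d, so f(n) = Θ(n^d) — Case 2.
  Work is balanced across levels: T(n) = Θ(n^d log n) = Θ(n² log n).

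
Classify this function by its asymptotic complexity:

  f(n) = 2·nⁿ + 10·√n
O(nⁿ)

The dominant term in 2·nⁿ + 10·√n is 2·nⁿ, which is Θ(nⁿ).
Lower-order terms (10·√n) are asymptotically negligible.
Constants are absorbed, so the tightest bound is O(nⁿ).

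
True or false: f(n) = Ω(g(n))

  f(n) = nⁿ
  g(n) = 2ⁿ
True

f(n) = nⁿ is O(nⁿ), and g(n) = 2ⁿ is O(2ⁿ).
Since O(nⁿ) grows at least as fast as O(2ⁿ), f(n) = Ω(g(n)) is true.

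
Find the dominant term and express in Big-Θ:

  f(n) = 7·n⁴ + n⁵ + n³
Θ(n⁵)

Order the terms by growth rate: n³ ≺ 7·n⁴ ≺ n⁵.
The fastest-growing term n⁵ dominates as n → ∞; dropping its constant factor gives Θ(n⁵).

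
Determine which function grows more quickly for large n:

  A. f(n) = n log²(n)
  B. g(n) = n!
B

f(n) = n log²(n) is O(n log² n), while g(n) = n! is O(n!).
Since O(n!) grows faster than O(n log² n), g(n) dominates.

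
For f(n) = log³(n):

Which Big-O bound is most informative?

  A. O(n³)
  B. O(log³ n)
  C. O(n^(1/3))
B

f(n) = log³(n) is O(log³ n).
All listed options are valid Big-O bounds (upper bounds),
but O(log³ n) is the tightest (smallest valid bound).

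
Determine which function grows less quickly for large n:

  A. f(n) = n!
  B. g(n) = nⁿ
A

f(n) = n! is O(n!), while g(n) = nⁿ is O(nⁿ).
Since O(n!) grows slower than O(nⁿ), f(n) is dominated.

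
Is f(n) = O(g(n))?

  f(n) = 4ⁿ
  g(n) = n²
False

f(n) = 4ⁿ is O(4ⁿ), and g(n) = n² is O(n²).
Since O(4ⁿ) grows faster than O(n²), f(n) = O(g(n)) is false.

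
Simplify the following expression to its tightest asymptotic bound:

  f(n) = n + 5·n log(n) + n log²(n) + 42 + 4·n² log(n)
Θ(n² log n)

Order the terms by growth rate: 42 ≺ n ≺ 5·n log(n) ≺ n log²(n) ≺ 4·n² log(n).
The fastest-growing term 4·n² log(n) dominates as n → ∞; dropping its constant factor gives Θ(n² log n).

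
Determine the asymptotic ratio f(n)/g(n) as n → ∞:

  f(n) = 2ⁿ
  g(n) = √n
∞

Since 2ⁿ (O(2ⁿ)) grows faster than √n (O(√n)),
the ratio f(n)/g(n) → ∞ as n → ∞.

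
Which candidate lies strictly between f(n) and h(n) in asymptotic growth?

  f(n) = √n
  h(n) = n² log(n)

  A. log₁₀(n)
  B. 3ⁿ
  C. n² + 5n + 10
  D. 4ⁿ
C

We need g(n) with √n = o(g(n)) and g(n) = o(n² log(n)), i.e. O(√n) ≺ g ≺ O(n² log n).
Check each option:
  A. log₁₀(n) — O(log n) does not grow strictly faster than f(n)
  B. 3ⁿ — O(3ⁿ) does not grow strictly slower than h(n)
  C. n² + 5n + 10 — O(n²) is strictly between O(√n) and O(n² log n) ✓
  D. 4ⁿ — O(4ⁿ) does not grow strictly slower than h(n)

Only option C (n² + 5n + 10) lies strictly between.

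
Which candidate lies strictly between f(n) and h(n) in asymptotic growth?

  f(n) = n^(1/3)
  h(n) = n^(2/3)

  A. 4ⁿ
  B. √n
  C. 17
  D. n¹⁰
B

We need g(n) with n^(1/3) = o(g(n)) and g(n) = o(n^(2/3)), i.e. O(n^(1/3)) ≺ g ≺ O(n^(2/3)).
Check each option:
  A. 4ⁿ — O(4ⁿ) does not grow strictly slower than h(n)
  B. √n — O(√n) is strictly between O(n^(1/3)) and O(n^(2/3)) ✓
  C. 17 — O(1) does not grow strictly faster than f(n)
  D. n¹⁰ — O(n¹⁰) does not grow strictly slower than h(n)

Only option B (√n) lies strictly between.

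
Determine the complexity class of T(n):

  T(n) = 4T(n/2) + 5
Θ(n²)

Master Theorem: a = 4, b = 2, f(n) = 5.
Compute the critical exponent d = log₂(4) = 2.
Compare f(n) = Θ(1) against n^d:
  k = 0 < d = 2, so f(n) = O(n^(d-ε)) — Case 1.
  The recursion cost dominates: T(n) = Θ(n^d) = Θ(n²).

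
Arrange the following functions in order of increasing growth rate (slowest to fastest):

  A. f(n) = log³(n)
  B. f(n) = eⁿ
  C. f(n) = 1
C < A < B

Comparing growth rates:
C = 1 is O(1)
A = log³(n) is O(log³ n)
B = eⁿ is O(eⁿ)

Therefore, the order from slowest to fastest is: C < A < B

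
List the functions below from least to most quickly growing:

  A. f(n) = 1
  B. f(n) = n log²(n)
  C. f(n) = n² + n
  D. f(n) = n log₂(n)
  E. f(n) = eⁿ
A < D < B < C < E

Comparing growth rates:
A = 1 is O(1)
D = n log₂(n) is O(n log n)
B = n log²(n) is O(n log² n)
C = n² + n is O(n²)
E = eⁿ is O(eⁿ)

Therefore, the order from slowest to fastest is: A < D < B < C < E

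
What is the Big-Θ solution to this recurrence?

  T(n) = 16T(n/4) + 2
Θ(n²)

Master Theorem: a = 16, b = 4, f(n) = 2.
Compute the critical exponent d = log₄(16) = 2.
Compare f(n) = Θ(1) against n^d:
  k = 0 < d = 2, so f(n) = O(n^(d-ε)) — Case 1.
  The recursion cost dominates: T(n) = Θ(n^d) = Θ(n²).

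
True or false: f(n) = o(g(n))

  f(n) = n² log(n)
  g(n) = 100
False

f(n) = n² log(n) is O(n² log n), and g(n) = 100 is O(1).
Since O(n² log n) grows faster than or equal to O(1), f(n) = o(g(n)) is false.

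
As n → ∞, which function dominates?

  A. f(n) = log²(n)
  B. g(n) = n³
B

f(n) = log²(n) is O(log² n), while g(n) = n³ is O(n³).
Since O(n³) grows faster than O(log² n), g(n) dominates.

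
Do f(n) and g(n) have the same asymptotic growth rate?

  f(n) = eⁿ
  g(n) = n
False

f(n) = eⁿ is O(eⁿ), and g(n) = n is O(n).
Since they have different growth rates, f(n) = Θ(g(n)) is false.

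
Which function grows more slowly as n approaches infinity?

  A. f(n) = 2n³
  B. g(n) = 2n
B

f(n) = 2n³ is O(n³), while g(n) = 2n is O(n).
Since O(n) grows slower than O(n³), g(n) is dominated.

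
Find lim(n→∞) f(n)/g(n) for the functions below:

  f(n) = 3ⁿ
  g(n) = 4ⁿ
0

Since 3ⁿ (O(3ⁿ)) grows slower than 4ⁿ (O(4ⁿ)),
the ratio f(n)/g(n) → 0 as n → ∞.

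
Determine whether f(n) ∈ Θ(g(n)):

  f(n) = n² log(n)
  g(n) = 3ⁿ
False

f(n) = n² log(n) is O(n² log n), and g(n) = 3ⁿ is O(3ⁿ).
Since they have different growth rates, f(n) = Θ(g(n)) is false.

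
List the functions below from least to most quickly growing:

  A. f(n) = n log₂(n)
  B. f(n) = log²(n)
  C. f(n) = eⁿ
B < A < C

Comparing growth rates:
B = log²(n) is O(log² n)
A = n log₂(n) is O(n log n)
C = eⁿ is O(eⁿ)

Therefore, the order from slowest to fastest is: B < A < C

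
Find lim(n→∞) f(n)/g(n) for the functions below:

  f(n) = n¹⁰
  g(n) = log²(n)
∞

Since n¹⁰ (O(n¹⁰)) grows faster than log²(n) (O(log² n)),
the ratio f(n)/g(n) → ∞ as n → ∞.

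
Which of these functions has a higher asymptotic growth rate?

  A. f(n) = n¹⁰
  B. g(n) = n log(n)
A

f(n) = n¹⁰ is O(n¹⁰), while g(n) = n log(n) is O(n log n).
Since O(n¹⁰) grows faster than O(n log n), f(n) dominates.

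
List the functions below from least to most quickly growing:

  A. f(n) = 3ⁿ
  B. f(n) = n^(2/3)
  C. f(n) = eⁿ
B < C < A

Comparing growth rates:
B = n^(2/3) is O(n^(2/3))
C = eⁿ is O(eⁿ)
A = 3ⁿ is O(3ⁿ)

Therefore, the order from slowest to fastest is: B < C < A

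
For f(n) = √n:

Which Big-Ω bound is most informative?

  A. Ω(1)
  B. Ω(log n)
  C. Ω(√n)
C

f(n) = √n is Ω(√n).
All listed options are valid Big-Ω bounds (lower bounds),
but Ω(√n) is the tightest (largest valid bound).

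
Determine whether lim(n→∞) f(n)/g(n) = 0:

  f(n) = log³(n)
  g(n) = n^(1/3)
True

f(n) = log³(n) is O(log³ n), and g(n) = n^(1/3) is O(n^(1/3)).
Since O(log³ n) grows strictly slower than O(n^(1/3)), f(n) = o(g(n)) is true.
This means lim(n→∞) f(n)/g(n) = 0.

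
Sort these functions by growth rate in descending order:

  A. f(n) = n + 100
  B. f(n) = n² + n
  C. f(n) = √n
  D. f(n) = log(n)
B > A > C > D

Comparing growth rates:
B = n² + n is O(n²)
A = n + 100 is O(n)
C = √n is O(√n)
D = log(n) is O(log n)

Therefore, the order from fastest to slowest is: B > A > C > D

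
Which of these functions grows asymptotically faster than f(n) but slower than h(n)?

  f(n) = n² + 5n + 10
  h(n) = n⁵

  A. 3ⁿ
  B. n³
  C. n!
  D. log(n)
B

We need g(n) with n² + 5n + 10 = o(g(n)) and g(n) = o(n⁵), i.e. O(n²) ≺ g ≺ O(n⁵).
Check each option:
  A. 3ⁿ — O(3ⁿ) does not grow strictly slower than h(n)
  B. n³ — O(n³) is strictly between O(n²) and O(n⁵) ✓
  C. n! — O(n!) does not grow strictly slower than h(n)
  D. log(n) — O(log n) does not grow strictly faster than f(n)

Only option B (n³) lies strictly between.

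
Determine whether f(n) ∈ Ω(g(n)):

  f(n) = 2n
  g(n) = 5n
True

f(n) = 2n and g(n) = 5n are both O(n).
Big-Ω permits equal growth rates (f ≥ c·g for some c > 0), so f(n) = Ω(g(n)) is true.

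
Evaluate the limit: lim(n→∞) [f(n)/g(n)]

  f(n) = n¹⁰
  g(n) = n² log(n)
∞

Since n¹⁰ (O(n¹⁰)) grows faster than n² log(n) (O(n² log n)),
the ratio f(n)/g(n) → ∞ as n → ∞.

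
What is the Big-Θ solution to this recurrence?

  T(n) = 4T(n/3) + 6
Θ(n^log₃(4))

Master Theorem: a = 4, b = 3, f(n) = 6.
Compute the critical exponent d = log₃(4) = 1.262.
Compare f(n) = Θ(1) against n^d:
  k = 0 < d = 1.262, so f(n) = O(n^(d-ε)) — Case 1.
  The recursion cost dominates: T(n) = Θ(n^d) = Θ(n^log₃(4)).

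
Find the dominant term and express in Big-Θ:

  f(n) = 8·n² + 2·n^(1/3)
Θ(n²)

Order the terms by growth rate: 2·n^(1/3) ≺ 8·n².
The fastest-growing term 8·n² dominates as n → ∞; dropping its constant factor gives Θ(n²).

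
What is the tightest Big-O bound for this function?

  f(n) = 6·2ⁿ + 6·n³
O(2ⁿ)

The dominant term in 6·2ⁿ + 6·n³ is 6·2ⁿ, which is Θ(2ⁿ).
Lower-order terms (6·n³) are asymptotically negligible.
Constants are absorbed, so the tightest bound is O(2ⁿ).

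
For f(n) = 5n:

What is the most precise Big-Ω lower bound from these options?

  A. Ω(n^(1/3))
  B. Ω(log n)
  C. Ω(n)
C

f(n) = 5n is Ω(n).
All listed options are valid Big-Ω bounds (lower bounds),
but Ω(n) is the tightest (largest valid bound).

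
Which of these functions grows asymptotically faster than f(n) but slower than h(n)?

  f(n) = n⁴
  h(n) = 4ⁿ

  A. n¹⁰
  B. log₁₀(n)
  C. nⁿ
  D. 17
A

We need g(n) with n⁴ = o(g(n)) and g(n) = o(4ⁿ), i.e. O(n⁴) ≺ g ≺ O(4ⁿ).
Check each option:
  A. n¹⁰ — O(n¹⁰) is strictly between O(n⁴) and O(4ⁿ) ✓
  B. log₁₀(n) — O(log n) does not grow strictly faster than f(n)
  C. nⁿ — O(nⁿ) does not grow strictly slower than h(n)
  D. 17 — O(1) does not grow strictly faster than f(n)

Only option A (n¹⁰) lies strictly between.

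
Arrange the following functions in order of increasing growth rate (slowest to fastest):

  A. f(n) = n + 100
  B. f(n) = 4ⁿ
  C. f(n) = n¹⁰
A < C < B

Comparing growth rates:
A = n + 100 is O(n)
C = n¹⁰ is O(n¹⁰)
B = 4ⁿ is O(4ⁿ)

Therefore, the order from slowest to fastest is: A < C < B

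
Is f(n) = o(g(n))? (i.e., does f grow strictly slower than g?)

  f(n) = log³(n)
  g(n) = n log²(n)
True

f(n) = log³(n) is O(log³ n), and g(n) = n log²(n) is O(n log² n).
Since O(log³ n) grows strictly slower than O(n log² n), f(n) = o(g(n)) is true.
This means lim(n→∞) f(n)/g(n) = 0.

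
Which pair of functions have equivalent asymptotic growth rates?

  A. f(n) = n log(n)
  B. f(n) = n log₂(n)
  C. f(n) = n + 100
A and B

Examining each function:
  A. n log(n) is O(n log n)
  B. n log₂(n) is O(n log n)
  C. n + 100 is O(n)

Functions A and B both have the same complexity class.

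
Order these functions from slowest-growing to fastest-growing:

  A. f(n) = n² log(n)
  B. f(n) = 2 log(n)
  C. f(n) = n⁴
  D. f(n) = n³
B < A < D < C

Comparing growth rates:
B = 2 log(n) is O(log n)
A = n² log(n) is O(n² log n)
D = n³ is O(n³)
C = n⁴ is O(n⁴)

Therefore, the order from slowest to fastest is: B < A < D < C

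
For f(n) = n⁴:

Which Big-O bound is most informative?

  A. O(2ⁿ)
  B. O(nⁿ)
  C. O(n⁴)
C

f(n) = n⁴ is O(n⁴).
All listed options are valid Big-O bounds (upper bounds),
but O(n⁴) is the tightest (smallest valid bound).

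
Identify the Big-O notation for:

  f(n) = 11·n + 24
O(n)

The dominant term in 11·n + 24 is 11·n, which is Θ(n).
Lower-order terms (24) are asymptotically negligible.
Constants are absorbed, so the tightest bound is O(n).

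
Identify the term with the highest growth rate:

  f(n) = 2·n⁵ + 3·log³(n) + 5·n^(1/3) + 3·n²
2·n⁵

Looking at each term:
  - 2·n⁵ is O(n⁵)
  - 3·log³(n) is O(log³ n)
  - 5·n^(1/3) is O(n^(1/3))
  - 3·n² is O(n²)

The term 2·n⁵ (O(n⁵)) grows fastest and dominates all others.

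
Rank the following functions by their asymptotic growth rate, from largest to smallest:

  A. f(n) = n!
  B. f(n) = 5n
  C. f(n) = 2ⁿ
A > C > B

Comparing growth rates:
A = n! is O(n!)
C = 2ⁿ is O(2ⁿ)
B = 5n is O(n)

Therefore, the order from fastest to slowest is: A > C > B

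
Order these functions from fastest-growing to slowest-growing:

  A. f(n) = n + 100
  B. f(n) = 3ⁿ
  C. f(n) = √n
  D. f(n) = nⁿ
D > B > A > C

Comparing growth rates:
D = nⁿ is O(nⁿ)
B = 3ⁿ is O(3ⁿ)
A = n + 100 is O(n)
C = √n is O(√n)

Therefore, the order from fastest to slowest is: D > B > A > C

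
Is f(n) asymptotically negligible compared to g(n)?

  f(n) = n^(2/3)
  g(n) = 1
False

f(n) = n^(2/3) is O(n^(2/3)), and g(n) = 1 is O(1).
Since O(n^(2/3)) grows faster than or equal to O(1), f(n) = o(g(n)) is false.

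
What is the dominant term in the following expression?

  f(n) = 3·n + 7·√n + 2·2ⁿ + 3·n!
3·n!

Looking at each term:
  - 3·n is O(n)
  - 7·√n is O(√n)
  - 2·2ⁿ is O(2ⁿ)
  - 3·n! is O(n!)

The term 3·n! (O(n!)) grows fastest and dominates all others.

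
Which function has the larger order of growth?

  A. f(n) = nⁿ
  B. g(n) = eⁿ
A

f(n) = nⁿ is O(nⁿ), while g(n) = eⁿ is O(eⁿ).
Since O(nⁿ) grows faster than O(eⁿ), f(n) dominates.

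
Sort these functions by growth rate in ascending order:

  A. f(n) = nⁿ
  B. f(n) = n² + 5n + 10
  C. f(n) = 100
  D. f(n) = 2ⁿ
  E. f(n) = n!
C < B < D < E < A

Comparing growth rates:
C = 100 is O(1)
B = n² + 5n + 10 is O(n²)
D = 2ⁿ is O(2ⁿ)
E = n! is O(n!)
A = nⁿ is O(nⁿ)

Therefore, the order from slowest to fastest is: C < B < D < E < A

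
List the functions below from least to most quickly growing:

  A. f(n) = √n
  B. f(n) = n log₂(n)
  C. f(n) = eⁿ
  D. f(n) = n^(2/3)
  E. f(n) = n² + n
A < D < B < E < C

Comparing growth rates:
A = √n is O(√n)
D = n^(2/3) is O(n^(2/3))
B = n log₂(n) is O(n log n)
E = n² + n is O(n²)
C = eⁿ is O(eⁿ)

Therefore, the order from slowest to fastest is: A < D < B < E < C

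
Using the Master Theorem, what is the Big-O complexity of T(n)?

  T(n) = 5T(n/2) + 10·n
Θ(n^log₂(5))

Master Theorem: a = 5, b = 2, f(n) = 10·n.
Compute the critical exponent d = log₂(5) = 2.322.
Compare f(n) = Θ(n) against n^d:
  k = 1 < d = 2.322, so f(n) = O(n^(d-ε)) — Case 1.
  The recursion cost dominates: T(n) = Θ(n^d) = Θ(n^log₂(5)).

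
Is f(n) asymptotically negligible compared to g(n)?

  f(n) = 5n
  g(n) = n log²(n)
True

f(n) = 5n is O(n), and g(n) = n log²(n) is O(n log² n).
Since O(n) grows strictly slower than O(n log² n), f(n) = o(g(n)) is true.
This means lim(n→∞) f(n)/g(n) = 0.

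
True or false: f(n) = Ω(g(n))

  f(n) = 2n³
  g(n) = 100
True

f(n) = 2n³ is O(n³), and g(n) = 100 is O(1).
Since O(n³) grows at least as fast as O(1), f(n) = Ω(g(n)) is true.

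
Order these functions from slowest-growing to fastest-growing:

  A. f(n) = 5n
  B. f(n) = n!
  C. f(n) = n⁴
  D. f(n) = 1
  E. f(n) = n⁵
D < A < C < E < B

Comparing growth rates:
D = 1 is O(1)
A = 5n is O(n)
C = n⁴ is O(n⁴)
E = n⁵ is O(n⁵)
B = n! is O(n!)

Therefore, the order from slowest to fastest is: D < A < C < E < B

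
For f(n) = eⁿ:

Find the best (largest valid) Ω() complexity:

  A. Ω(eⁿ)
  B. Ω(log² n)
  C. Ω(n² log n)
A

f(n) = eⁿ is Ω(eⁿ).
All listed options are valid Big-Ω bounds (lower bounds),
but Ω(eⁿ) is the tightest (largest valid bound).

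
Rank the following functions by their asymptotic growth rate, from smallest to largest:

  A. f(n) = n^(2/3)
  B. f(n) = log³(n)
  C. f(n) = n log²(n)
B < A < C

Comparing growth rates:
B = log³(n) is O(log³ n)
A = n^(2/3) is O(n^(2/3))
C = n log²(n) is O(n log² n)

Therefore, the order from slowest to fastest is: B < A < C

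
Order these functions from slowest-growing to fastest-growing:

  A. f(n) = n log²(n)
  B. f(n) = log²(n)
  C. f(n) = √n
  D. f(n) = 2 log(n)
D < B < C < A

Comparing growth rates:
D = 2 log(n) is O(log n)
B = log²(n) is O(log² n)
C = √n is O(√n)
A = n log²(n) is O(n log² n)

Therefore, the order from slowest to fastest is: D < B < C < A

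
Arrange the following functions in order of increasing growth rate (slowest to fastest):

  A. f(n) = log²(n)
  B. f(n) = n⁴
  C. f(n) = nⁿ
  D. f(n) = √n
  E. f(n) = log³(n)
A < E < D < B < C

Comparing growth rates:
A = log²(n) is O(log² n)
E = log³(n) is O(log³ n)
D = √n is O(√n)
B = n⁴ is O(n⁴)
C = nⁿ is O(nⁿ)

Therefore, the order from slowest to fastest is: A < E < D < B < C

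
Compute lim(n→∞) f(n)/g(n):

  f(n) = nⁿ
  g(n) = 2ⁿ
∞

Since nⁿ (O(nⁿ)) grows faster than 2ⁿ (O(2ⁿ)),
the ratio f(n)/g(n) → ∞ as n → ∞.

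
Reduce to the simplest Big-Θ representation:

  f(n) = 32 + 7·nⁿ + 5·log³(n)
Θ(nⁿ)

Order the terms by growth rate: 32 ≺ 5·log³(n) ≺ 7·nⁿ.
The fastest-growing term 7·nⁿ dominates as n → ∞; dropping its constant factor gives Θ(nⁿ).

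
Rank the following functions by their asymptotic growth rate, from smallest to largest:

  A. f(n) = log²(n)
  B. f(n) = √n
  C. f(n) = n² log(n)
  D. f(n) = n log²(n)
A < B < D < C

Comparing growth rates:
A = log²(n) is O(log² n)
B = √n is O(√n)
D = n log²(n) is O(n log² n)
C = n² log(n) is O(n² log n)

Therefore, the order from slowest to fastest is: A < B < D < C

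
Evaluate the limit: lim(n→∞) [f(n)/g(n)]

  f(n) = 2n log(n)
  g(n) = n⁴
0

Since 2n log(n) (O(n log n)) grows slower than n⁴ (O(n⁴)),
the ratio f(n)/g(n) → 0 as n → ∞.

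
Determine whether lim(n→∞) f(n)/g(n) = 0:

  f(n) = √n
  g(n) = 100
False

f(n) = √n is O(√n), and g(n) = 100 is O(1).
Since O(√n) grows faster than or equal to O(1), f(n) = o(g(n)) is false.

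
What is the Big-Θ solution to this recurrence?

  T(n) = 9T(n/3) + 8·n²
Θ(n² log n)

Master Theorem: a = 9, b = 3, f(n) = 8·n².
Compute the critical exponent d = log₃(9) = 2.
Compare f(n) = Θ(n²) against n^d:
  k = 2 = d, so f(n) = Θ(n^d) — Case 2.
  Work is balanced across levels: T(n) = Θ(n^d log n) = Θ(n² log n).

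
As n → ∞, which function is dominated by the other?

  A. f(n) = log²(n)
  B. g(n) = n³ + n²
A

f(n) = log²(n) is O(log² n), while g(n) = n³ + n² is O(n³).
Since O(log² n) grows slower than O(n³), f(n) is dominated.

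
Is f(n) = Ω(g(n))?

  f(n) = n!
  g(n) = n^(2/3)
True

f(n) = n! is O(n!), and g(n) = n^(2/3) is O(n^(2/3)).
Since O(n!) grows at least as fast as O(n^(2/3)), f(n) = Ω(g(n)) is true.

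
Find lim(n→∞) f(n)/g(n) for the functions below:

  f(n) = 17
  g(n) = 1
17

Since 17 and 1 have the same growth rate (O(1)),
the ratio converges to a constant: 17.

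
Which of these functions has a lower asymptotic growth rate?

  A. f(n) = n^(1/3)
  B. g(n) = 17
B

f(n) = n^(1/3) is O(n^(1/3)), while g(n) = 17 is O(1).
Since O(1) grows slower than O(n^(1/3)), g(n) is dominated.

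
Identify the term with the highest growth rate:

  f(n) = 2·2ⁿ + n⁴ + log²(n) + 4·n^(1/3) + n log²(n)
2·2ⁿ

Looking at each term:
  - 2·2ⁿ is O(2ⁿ)
  - n⁴ is O(n⁴)
  - log²(n) is O(log² n)
  - 4·n^(1/3) is O(n^(1/3))
  - n log²(n) is O(n log² n)

The term 2·2ⁿ (O(2ⁿ)) grows fastest and dominates all others.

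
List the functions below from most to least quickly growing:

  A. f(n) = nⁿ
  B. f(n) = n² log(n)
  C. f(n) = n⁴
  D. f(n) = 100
A > C > B > D

Comparing growth rates:
A = nⁿ is O(nⁿ)
C = n⁴ is O(n⁴)
B = n² log(n) is O(n² log n)
D = 100 is O(1)

Therefore, the order from fastest to slowest is: A > C > B > D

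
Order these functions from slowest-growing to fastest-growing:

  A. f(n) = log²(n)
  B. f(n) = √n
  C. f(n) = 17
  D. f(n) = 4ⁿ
C < A < B < D

Comparing growth rates:
C = 17 is O(1)
A = log²(n) is O(log² n)
B = √n is O(√n)
D = 4ⁿ is O(4ⁿ)

Therefore, the order from slowest to fastest is: C < A < B < D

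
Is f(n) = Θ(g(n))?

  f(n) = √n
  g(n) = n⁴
False

f(n) = √n is O(√n), and g(n) = n⁴ is O(n⁴).
Since they have different growth rates, f(n) = Θ(g(n)) is false.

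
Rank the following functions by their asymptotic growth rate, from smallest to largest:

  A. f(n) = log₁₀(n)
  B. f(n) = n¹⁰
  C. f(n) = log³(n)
A < C < B

Comparing growth rates:
A = log₁₀(n) is O(log n)
C = log³(n) is O(log³ n)
B = n¹⁰ is O(n¹⁰)

Therefore, the order from slowest to fastest is: A < C < B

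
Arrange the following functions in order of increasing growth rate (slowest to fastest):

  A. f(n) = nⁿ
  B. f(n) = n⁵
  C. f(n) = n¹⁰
B < C < A

Comparing growth rates:
B = n⁵ is O(n⁵)
C = n¹⁰ is O(n¹⁰)
A = nⁿ is O(nⁿ)

Therefore, the order from slowest to fastest is: B < C < A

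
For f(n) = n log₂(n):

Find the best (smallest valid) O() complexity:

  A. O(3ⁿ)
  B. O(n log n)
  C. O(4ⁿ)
B

f(n) = n log₂(n) is O(n log n).
All listed options are valid Big-O bounds (upper bounds),
but O(n log n) is the tightest (smallest valid bound).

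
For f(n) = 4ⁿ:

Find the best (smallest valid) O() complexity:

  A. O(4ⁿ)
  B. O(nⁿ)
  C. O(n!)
A

f(n) = 4ⁿ is O(4ⁿ).
All listed options are valid Big-O bounds (upper bounds),
but O(4ⁿ) is the tightest (smallest valid bound).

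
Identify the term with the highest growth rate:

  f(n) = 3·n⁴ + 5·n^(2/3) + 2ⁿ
2ⁿ

Looking at each term:
  - 3·n⁴ is O(n⁴)
  - 5·n^(2/3) is O(n^(2/3))
  - 2ⁿ is O(2ⁿ)

The term 2ⁿ (O(2ⁿ)) grows fastest and dominates all others.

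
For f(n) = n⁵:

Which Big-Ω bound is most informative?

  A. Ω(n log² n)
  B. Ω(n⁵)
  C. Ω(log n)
B

f(n) = n⁵ is Ω(n⁵).
All listed options are valid Big-Ω bounds (lower bounds),
but Ω(n⁵) is the tightest (largest valid bound).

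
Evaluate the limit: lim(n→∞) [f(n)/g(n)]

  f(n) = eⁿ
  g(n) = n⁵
∞

Since eⁿ (O(eⁿ)) grows faster than n⁵ (O(n⁵)),
the ratio f(n)/g(n) → ∞ as n → ∞.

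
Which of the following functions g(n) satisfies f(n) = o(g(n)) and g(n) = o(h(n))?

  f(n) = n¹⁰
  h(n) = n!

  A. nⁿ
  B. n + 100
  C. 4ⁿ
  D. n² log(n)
C

We need g(n) with n¹⁰ = o(g(n)) and g(n) = o(n!), i.e. O(n¹⁰) ≺ g ≺ O(n!).
Check each option:
  A. nⁿ — O(nⁿ) does not grow strictly slower than h(n)
  B. n + 100 — O(n) does not grow strictly faster than f(n)
  C. 4ⁿ — O(4ⁿ) is strictly between O(n¹⁰) and O(n!) ✓
  D. n² log(n) — O(n² log n) does not grow strictly faster than f(n)

Only option C (4ⁿ) lies strictly between.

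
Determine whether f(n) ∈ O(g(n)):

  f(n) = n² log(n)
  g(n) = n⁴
True

f(n) = n² log(n) is O(n² log n), and g(n) = n⁴ is O(n⁴).
Since O(n² log n) ⊆ O(n⁴) (f grows no faster than g), f(n) = O(g(n)) is true.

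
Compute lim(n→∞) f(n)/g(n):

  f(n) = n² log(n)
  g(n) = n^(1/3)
∞

Since n² log(n) (O(n² log n)) grows faster than n^(1/3) (O(n^(1/3))),
the ratio f(n)/g(n) → ∞ as n → ∞.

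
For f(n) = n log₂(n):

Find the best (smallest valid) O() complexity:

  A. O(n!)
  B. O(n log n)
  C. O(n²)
B

f(n) = n log₂(n) is O(n log n).
All listed options are valid Big-O bounds (upper bounds),
but O(n log n) is the tightest (smallest valid bound).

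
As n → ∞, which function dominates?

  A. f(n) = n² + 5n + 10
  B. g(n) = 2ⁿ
B

f(n) = n² + 5n + 10 is O(n²), while g(n) = 2ⁿ is O(2ⁿ).
Since O(2ⁿ) grows faster than O(n²), g(n) dominates.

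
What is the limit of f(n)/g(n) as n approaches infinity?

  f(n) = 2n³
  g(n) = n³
2

Since 2n³ and n³ have the same growth rate (O(n³)),
the ratio converges to a constant: 2.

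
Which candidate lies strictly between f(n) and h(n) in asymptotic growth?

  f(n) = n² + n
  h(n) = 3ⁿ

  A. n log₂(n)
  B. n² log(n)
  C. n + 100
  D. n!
B

We need g(n) with n² + n = o(g(n)) and g(n) = o(3ⁿ), i.e. O(n²) ≺ g ≺ O(3ⁿ).
Check each option:
  A. n log₂(n) — O(n log n) does not grow strictly faster than f(n)
  B. n² log(n) — O(n² log n) is strictly between O(n²) and O(3ⁿ) ✓
  C. n + 100 — O(n) does not grow strictly faster than f(n)
  D. n! — O(n!) does not grow strictly slower than h(n)

Only option B (n² log(n)) lies strictly between.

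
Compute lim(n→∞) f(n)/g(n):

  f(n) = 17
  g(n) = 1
17

Since 17 and 1 have the same growth rate (O(1)),
the ratio converges to a constant: 17.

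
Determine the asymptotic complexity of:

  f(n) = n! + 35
O(n!)

The dominant term in n! + 35 is n!, which is Θ(n!).
Lower-order terms (35) are asymptotically negligible.
Constants are absorbed, so the tightest bound is O(n!).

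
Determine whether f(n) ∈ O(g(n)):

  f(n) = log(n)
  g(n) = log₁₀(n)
True

f(n) = log(n) and g(n) = log₁₀(n) are both O(log n).
Big-O permits equal growth rates (f ≤ c·g for some c), so f(n) = O(g(n)) is true.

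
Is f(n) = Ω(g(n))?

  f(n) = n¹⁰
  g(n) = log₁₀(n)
True

f(n) = n¹⁰ is O(n¹⁰), and g(n) = log₁₀(n) is O(log n).
Since O(n¹⁰) grows at least as fast as O(log n), f(n) = Ω(g(n)) is true.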